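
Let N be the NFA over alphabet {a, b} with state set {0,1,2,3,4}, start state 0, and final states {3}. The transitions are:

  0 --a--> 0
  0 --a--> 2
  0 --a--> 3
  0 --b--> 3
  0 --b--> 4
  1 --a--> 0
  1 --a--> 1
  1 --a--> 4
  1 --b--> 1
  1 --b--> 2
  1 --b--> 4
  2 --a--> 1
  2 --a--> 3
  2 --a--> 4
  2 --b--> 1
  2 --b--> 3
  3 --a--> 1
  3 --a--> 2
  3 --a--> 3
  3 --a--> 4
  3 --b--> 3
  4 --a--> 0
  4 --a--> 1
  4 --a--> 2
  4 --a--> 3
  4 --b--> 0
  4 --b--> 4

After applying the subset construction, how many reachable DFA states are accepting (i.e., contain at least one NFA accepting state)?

5

Start state of the DFA: {0}.
{0} --a--> {0,2,3}  [new]
{0} --b--> {3,4}  [new]
{0,2,3} --a--> {0,1,2,3,4}  [new]
{0,2,3} --b--> {1,3,4}  [new]
{3,4} --a--> {0,1,2,3,4}  [seen]
{3,4} --b--> {0,3,4}  [new]
{0,1,2,3,4} --a--> {0,1,2,3,4}  [seen]
{0,1,2,3,4} --b--> {0,1,2,3,4}  [seen]
{1,3,4} --a--> {0,1,2,3,4}  [seen]
{1,3,4} --b--> {0,1,2,3,4}  [seen]
{0,3,4} --a--> {0,1,2,3,4}  [seen]
{0,3,4} --b--> {0,3,4}  [seen]
Reachable DFA states: {0}, {0,2,3}, {3,4}, {0,1,2,3,4}, {1,3,4}, {0,3,4}.
Accepting DFA states (contain an NFA accepting state): {0,2,3}, {3,4}, {0,1,2,3,4}, {1,3,4}, {0,3,4}.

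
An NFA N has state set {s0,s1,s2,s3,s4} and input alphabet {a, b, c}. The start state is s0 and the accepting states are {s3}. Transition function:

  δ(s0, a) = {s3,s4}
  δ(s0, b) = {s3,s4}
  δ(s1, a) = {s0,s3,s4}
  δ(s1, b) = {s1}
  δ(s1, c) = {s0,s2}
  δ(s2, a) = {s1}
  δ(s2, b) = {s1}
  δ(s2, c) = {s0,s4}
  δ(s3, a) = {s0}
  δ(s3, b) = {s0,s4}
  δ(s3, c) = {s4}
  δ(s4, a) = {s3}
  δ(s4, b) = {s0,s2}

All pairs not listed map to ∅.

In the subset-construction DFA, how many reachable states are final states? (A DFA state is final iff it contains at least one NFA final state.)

Start state of the DFA: {s0}.
{s0} --a--> {s3,s4}  [new]
{s0} --b--> {s3,s4}  [seen]
{s0} --c--> ∅  [new]
{s3,s4} --a--> {s0,s3}  [new]
{s3,s4} --b--> {s0,s2,s4}  [new]
{s3,s4} --c--> {s4}  [new]
∅ --a--> ∅  [seen]
∅ --b--> ∅  [seen]
∅ --c--> ∅  [seen]
{s0,s3} --a--> {s0,s3,s4}  [new]
{s0,s3} --b--> {s0,s3,s4}  [seen]
{s0,s3} --c--> {s4}  [seen]
{s0,s2,s4} --a--> {s1,s3,s4}  [new]
{s0,s2,s4} --b--> {s0,s1,s2,s3,s4}  [new]
{s0,s2,s4} --c--> {s0,s4}  [new]
{s4} --a--> {s3}  [new]
{s4} --b--> {s0,s2}  [new]
{s4} --c--> ∅  [seen]
{s0,s3,s4} --a--> {s0,s3,s4}  [seen]
{s0,s3,s4} --b--> {s0,s2,s3,s4}  [new]
{s0,s3,s4} --c--> {s4}  [seen]
{s1,s3,s4} --a--> {s0,s3,s4}  [seen]
{s1,s3,s4} --b--> {s0,s1,s2,s4}  [new]
{s1,s3,s4} --c--> {s0,s2,s4}  [seen]
{s0,s1,s2,s3,s4} --a--> {s0,s1,s3,s4}  [new]
{s0,s1,s2,s3,s4} --b--> {s0,s1,s2,s3,s4}  [seen]
{s0,s1,s2,s3,s4} --c--> {s0,s2,s4}  [seen]
{s0,s4} --a--> {s3,s4}  [seen]
{s0,s4} --b--> {s0,s2,s3,s4}  [seen]
{s0,s4} --c--> ∅  [seen]
{s3} --a--> {s0}  [seen]
{s3} --b--> {s0,s4}  [seen]
{s3} --c--> {s4}  [seen]
{s0,s2} --a--> {s1,s3,s4}  [seen]
{s0,s2} --b--> {s1,s3,s4}  [seen]
{s0,s2} --c--> {s0,s4}  [seen]
{s0,s2,s3,s4} --a--> {s0,s1,s3,s4}  [seen]
{s0,s2,s3,s4} --b--> {s0,s1,s2,s3,s4}  [seen]
{s0,s2,s3,s4} --c--> {s0,s4}  [seen]
{s0,s1,s2,s4} --a--> {s0,s1,s3,s4}  [seen]
{s0,s1,s2,s4} --b--> {s0,s1,s2,s3,s4}  [seen]
{s0,s1,s2,s4} --c--> {s0,s2,s4}  [seen]
{s0,s1,s3,s4} --a--> {s0,s3,s4}  [seen]
{s0,s1,s3,s4} --b--> {s0,s1,s2,s3,s4}  [seen]
{s0,s1,s3,s4} --c--> {s0,s2,s4}  [seen]
Reachable DFA states: {s0}, {s3,s4}, ∅, {s0,s3}, {s0,s2,s4}, {s4}, {s0,s3,s4}, {s1,s3,s4}, {s0,s1,s2,s3,s4}, {s0,s4}, {s3}, {s0,s2}, {s0,s2,s3,s4}, {s0,s1,s2,s4}, {s0,s1,s3,s4}.
Accepting DFA states (contain an NFA accepting state): {s3,s4}, {s0,s3}, {s0,s3,s4}, {s1,s3,s4}, {s0,s1,s2,s3,s4}, {s3}, {s0,s2,s3,s4}, {s0,s1,s3,s4}.

8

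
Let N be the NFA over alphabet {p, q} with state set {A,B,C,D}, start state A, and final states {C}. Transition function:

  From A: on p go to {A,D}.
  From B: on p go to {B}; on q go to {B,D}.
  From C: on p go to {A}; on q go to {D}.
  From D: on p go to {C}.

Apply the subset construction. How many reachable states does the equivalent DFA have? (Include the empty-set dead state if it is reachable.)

Start state of the DFA: {A}.
{A} --p--> {A,D}  [new]
{A} --q--> ∅  [new]
{A,D} --p--> {A,C,D}  [new]
{A,D} --q--> ∅  [seen]
∅ --p--> ∅  [seen]
∅ --q--> ∅  [seen]
{A,C,D} --p--> {A,C,D}  [seen]
{A,C,D} --q--> {D}  [new]
{D} --p--> {C}  [new]
{D} --q--> ∅  [seen]
{C} --p--> {A}  [seen]
{C} --q--> {D}  [seen]
Reachable DFA states: {A}, {A,D}, ∅, {A,C,D}, {D}, {C}.

6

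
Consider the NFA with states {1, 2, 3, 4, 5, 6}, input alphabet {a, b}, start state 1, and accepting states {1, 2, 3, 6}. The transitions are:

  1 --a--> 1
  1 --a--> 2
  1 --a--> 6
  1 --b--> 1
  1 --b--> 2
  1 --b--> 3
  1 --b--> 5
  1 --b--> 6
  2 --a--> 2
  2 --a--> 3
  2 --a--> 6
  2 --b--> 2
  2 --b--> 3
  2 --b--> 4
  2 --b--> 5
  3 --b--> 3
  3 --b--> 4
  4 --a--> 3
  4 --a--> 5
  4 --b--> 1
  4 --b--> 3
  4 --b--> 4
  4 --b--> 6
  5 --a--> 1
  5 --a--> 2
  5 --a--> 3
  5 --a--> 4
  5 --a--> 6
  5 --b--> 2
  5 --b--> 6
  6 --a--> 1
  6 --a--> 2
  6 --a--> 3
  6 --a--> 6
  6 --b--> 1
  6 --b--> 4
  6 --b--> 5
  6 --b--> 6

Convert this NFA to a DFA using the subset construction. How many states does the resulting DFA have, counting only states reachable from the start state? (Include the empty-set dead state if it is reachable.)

Start state of the DFA: {1}.
{1} --a--> {1, 2, 6}  [new]
{1} --b--> {1, 2, 3, 5, 6}  [new]
{1, 2, 6} --a--> {1, 2, 3, 6}  [new]
{1, 2, 6} --b--> {1, 2, 3, 4, 5, 6}  [new]
{1, 2, 3, 5, 6} --a--> {1, 2, 3, 4, 6}  [new]
{1, 2, 3, 5, 6} --b--> {1, 2, 3, 4, 5, 6}  [seen]
{1, 2, 3, 6} --a--> {1, 2, 3, 6}  [seen]
{1, 2, 3, 6} --b--> {1, 2, 3, 4, 5, 6}  [seen]
{1, 2, 3, 4, 5, 6} --a--> {1, 2, 3, 4, 5, 6}  [seen]
{1, 2, 3, 4, 5, 6} --b--> {1, 2, 3, 4, 5, 6}  [seen]
{1, 2, 3, 4, 6} --a--> {1, 2, 3, 5, 6}  [seen]
{1, 2, 3, 4, 6} --b--> {1, 2, 3, 4, 5, 6}  [seen]
Reachable DFA states: {1}, {1, 2, 6}, {1, 2, 3, 5, 6}, {1, 2, 3, 6}, {1, 2, 3, 4, 5, 6}, {1, 2, 3, 4, 6}.

6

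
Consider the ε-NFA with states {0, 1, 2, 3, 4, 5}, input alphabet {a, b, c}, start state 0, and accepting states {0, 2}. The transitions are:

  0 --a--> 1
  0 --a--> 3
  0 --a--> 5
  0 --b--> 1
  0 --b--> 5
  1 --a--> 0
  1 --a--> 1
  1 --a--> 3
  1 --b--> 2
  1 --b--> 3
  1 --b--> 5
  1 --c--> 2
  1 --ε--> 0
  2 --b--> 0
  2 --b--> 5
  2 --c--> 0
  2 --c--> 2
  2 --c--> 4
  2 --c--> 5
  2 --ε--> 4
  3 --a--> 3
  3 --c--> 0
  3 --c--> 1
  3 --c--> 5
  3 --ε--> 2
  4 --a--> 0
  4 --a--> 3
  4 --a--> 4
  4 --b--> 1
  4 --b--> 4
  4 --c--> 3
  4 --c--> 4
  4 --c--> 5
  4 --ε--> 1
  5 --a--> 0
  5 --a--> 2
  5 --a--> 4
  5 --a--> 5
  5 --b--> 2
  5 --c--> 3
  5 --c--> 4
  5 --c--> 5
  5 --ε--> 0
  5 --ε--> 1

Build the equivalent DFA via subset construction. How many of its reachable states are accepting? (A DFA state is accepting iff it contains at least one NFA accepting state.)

3

Start state of the DFA: {0} (ε-closure of the NFA start).
{0} --a--> {0, 1, 2, 3, 4, 5}  [new]
{0} --b--> {0, 1, 5}  [new]
{0} --c--> ∅  [new]
{0, 1, 2, 3, 4, 5} --a--> {0, 1, 2, 3, 4, 5}  [seen]
{0, 1, 2, 3, 4, 5} --b--> {0, 1, 2, 3, 4, 5}  [seen]
{0, 1, 2, 3, 4, 5} --c--> {0, 1, 2, 3, 4, 5}  [seen]
{0, 1, 5} --a--> {0, 1, 2, 3, 4, 5}  [seen]
{0, 1, 5} --b--> {0, 1, 2, 3, 4, 5}  [seen]
{0, 1, 5} --c--> {0, 1, 2, 3, 4, 5}  [seen]
∅ --a--> ∅  [seen]
∅ --b--> ∅  [seen]
∅ --c--> ∅  [seen]
Reachable DFA states: {0}, {0, 1, 2, 3, 4, 5}, {0, 1, 5}, ∅.
Accepting DFA states (contain an NFA accepting state): {0}, {0, 1, 2, 3, 4, 5}, {0, 1, 5}.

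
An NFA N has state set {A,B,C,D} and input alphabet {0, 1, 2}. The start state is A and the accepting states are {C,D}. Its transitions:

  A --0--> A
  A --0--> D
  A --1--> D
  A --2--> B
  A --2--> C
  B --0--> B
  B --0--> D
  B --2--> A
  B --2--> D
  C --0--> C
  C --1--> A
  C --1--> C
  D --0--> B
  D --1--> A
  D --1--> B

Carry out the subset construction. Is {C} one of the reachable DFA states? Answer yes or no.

Start state of the DFA: {A}.
{A} --0--> {A,D}  [new]
{A} --1--> {D}  [new]
{A} --2--> {B,C}  [new]
{A,D} --0--> {A,B,D}  [new]
{A,D} --1--> {A,B,D}  [seen]
{A,D} --2--> {B,C}  [seen]
{D} --0--> {B}  [new]
{D} --1--> {A,B}  [new]
{D} --2--> ∅  [new]
{B,C} --0--> {B,C,D}  [new]
{B,C} --1--> {A,C}  [new]
{B,C} --2--> {A,D}  [seen]
{A,B,D} --0--> {A,B,D}  [seen]
{A,B,D} --1--> {A,B,D}  [seen]
{A,B,D} --2--> {A,B,C,D}  [new]
{B} --0--> {B,D}  [new]
{B} --1--> ∅  [seen]
{B} --2--> {A,D}  [seen]
{A,B} --0--> {A,B,D}  [seen]
{A,B} --1--> {D}  [seen]
{A,B} --2--> {A,B,C,D}  [seen]
∅ --0--> ∅  [seen]
∅ --1--> ∅  [seen]
∅ --2--> ∅  [seen]
{B,C,D} --0--> {B,C,D}  [seen]
{B,C,D} --1--> {A,B,C}  [new]
{B,C,D} --2--> {A,D}  [seen]
{A,C} --0--> {A,C,D}  [new]
{A,C} --1--> {A,C,D}  [seen]
{A,C} --2--> {B,C}  [seen]
{A,B,C,D} --0--> {A,B,C,D}  [seen]
{A,B,C,D} --1--> {A,B,C,D}  [seen]
{A,B,C,D} --2--> {A,B,C,D}  [seen]
{B,D} --0--> {B,D}  [seen]
{B,D} --1--> {A,B}  [seen]
{B,D} --2--> {A,D}  [seen]
{A,B,C} --0--> {A,B,C,D}  [seen]
{A,B,C} --1--> {A,C,D}  [seen]
{A,B,C} --2--> {A,B,C,D}  [seen]
{A,C,D} --0--> {A,B,C,D}  [seen]
{A,C,D} --1--> {A,B,C,D}  [seen]
{A,C,D} --2--> {B,C}  [seen]
Reachable DFA states: {A}, {A,D}, {D}, {B,C}, {A,B,D}, {B}, {A,B}, ∅, {B,C,D}, {A,C}, {A,B,C,D}, {B,D}, {A,B,C}, {A,C,D}.
{C} is not among them.

no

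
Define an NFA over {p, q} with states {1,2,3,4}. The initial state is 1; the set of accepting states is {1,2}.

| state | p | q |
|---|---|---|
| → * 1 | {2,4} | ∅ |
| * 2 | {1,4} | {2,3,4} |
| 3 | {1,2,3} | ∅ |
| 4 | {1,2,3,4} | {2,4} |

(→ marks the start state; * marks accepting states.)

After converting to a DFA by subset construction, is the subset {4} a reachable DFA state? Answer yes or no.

Start state of the DFA: {1}.
{1} --p--> {2,4}  [new]
{1} --q--> ∅  [new]
{2,4} --p--> {1,2,3,4}  [new]
{2,4} --q--> {2,3,4}  [new]
∅ --p--> ∅  [seen]
∅ --q--> ∅  [seen]
{1,2,3,4} --p--> {1,2,3,4}  [seen]
{1,2,3,4} --q--> {2,3,4}  [seen]
{2,3,4} --p--> {1,2,3,4}  [seen]
{2,3,4} --q--> {2,3,4}  [seen]
Reachable DFA states: {1}, {2,4}, ∅, {1,2,3,4}, {2,3,4}.
{4} is not among them.

no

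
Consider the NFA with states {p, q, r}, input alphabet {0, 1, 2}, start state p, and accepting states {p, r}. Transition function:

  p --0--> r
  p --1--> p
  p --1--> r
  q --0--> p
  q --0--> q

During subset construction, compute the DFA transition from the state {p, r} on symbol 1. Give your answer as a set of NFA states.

{p, r}

δ(p,1) = {p, r}; δ(r,1) = ∅.
Union: {p, r}.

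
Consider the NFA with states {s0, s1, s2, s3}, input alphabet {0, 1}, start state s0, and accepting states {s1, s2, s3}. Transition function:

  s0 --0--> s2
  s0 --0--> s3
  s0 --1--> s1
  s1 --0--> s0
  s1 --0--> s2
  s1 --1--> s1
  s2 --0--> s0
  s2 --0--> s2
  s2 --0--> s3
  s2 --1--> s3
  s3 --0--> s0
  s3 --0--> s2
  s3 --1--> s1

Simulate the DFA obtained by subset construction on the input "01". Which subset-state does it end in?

{s1, s3}

Start: {s0}.
δ(s0,0) = {s2, s3}.
Union: {s2, s3}.
After 0: {s2, s3}.
δ(s2,1) = {s3}; δ(s3,1) = {s1}.
Union: {s1, s3}.
After 1: {s1, s3}.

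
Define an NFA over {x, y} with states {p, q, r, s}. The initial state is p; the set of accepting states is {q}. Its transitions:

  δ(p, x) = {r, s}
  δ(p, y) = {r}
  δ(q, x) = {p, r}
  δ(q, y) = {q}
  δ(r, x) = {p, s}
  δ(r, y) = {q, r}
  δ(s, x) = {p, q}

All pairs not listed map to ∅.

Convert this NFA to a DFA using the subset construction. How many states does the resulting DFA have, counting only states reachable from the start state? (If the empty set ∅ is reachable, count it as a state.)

Start state of the DFA: {p}.
{p} --x--> {r, s}  [new]
{p} --y--> {r}  [new]
{r, s} --x--> {p, q, s}  [new]
{r, s} --y--> {q, r}  [new]
{r} --x--> {p, s}  [new]
{r} --y--> {q, r}  [seen]
{p, q, s} --x--> {p, q, r, s}  [new]
{p, q, s} --y--> {q, r}  [seen]
{q, r} --x--> {p, r, s}  [new]
{q, r} --y--> {q, r}  [seen]
{p, s} --x--> {p, q, r, s}  [seen]
{p, s} --y--> {r}  [seen]
{p, q, r, s} --x--> {p, q, r, s}  [seen]
{p, q, r, s} --y--> {q, r}  [seen]
{p, r, s} --x--> {p, q, r, s}  [seen]
{p, r, s} --y--> {q, r}  [seen]
Reachable DFA states: {p}, {r, s}, {r}, {p, q, s}, {q, r}, {p, s}, {p, q, r, s}, {p, r, s}.

8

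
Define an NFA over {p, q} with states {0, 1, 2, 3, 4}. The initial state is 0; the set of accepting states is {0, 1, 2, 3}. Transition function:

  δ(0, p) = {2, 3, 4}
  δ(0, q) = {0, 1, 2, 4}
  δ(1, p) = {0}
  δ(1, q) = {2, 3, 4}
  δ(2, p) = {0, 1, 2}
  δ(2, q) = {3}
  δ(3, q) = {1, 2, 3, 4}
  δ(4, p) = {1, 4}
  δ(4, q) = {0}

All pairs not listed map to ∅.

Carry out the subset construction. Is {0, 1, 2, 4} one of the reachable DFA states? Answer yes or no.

Start state of the DFA: {0}.
{0} --p--> {2, 3, 4}  [new]
{0} --q--> {0, 1, 2, 4}  [new]
{2, 3, 4} --p--> {0, 1, 2, 4}  [seen]
{2, 3, 4} --q--> {0, 1, 2, 3, 4}  [new]
{0, 1, 2, 4} --p--> {0, 1, 2, 3, 4}  [seen]
{0, 1, 2, 4} --q--> {0, 1, 2, 3, 4}  [seen]
{0, 1, 2, 3, 4} --p--> {0, 1, 2, 3, 4}  [seen]
{0, 1, 2, 3, 4} --q--> {0, 1, 2, 3, 4}  [seen]
Reachable DFA states: {0}, {2, 3, 4}, {0, 1, 2, 4}, {0, 1, 2, 3, 4}.
{0, 1, 2, 4} is among them.

yes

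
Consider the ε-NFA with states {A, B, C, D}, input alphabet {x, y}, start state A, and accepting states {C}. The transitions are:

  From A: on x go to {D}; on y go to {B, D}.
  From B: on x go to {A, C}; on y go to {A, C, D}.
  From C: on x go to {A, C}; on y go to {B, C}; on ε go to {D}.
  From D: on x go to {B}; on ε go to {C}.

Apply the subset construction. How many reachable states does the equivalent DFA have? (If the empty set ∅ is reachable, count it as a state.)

4

Start state of the DFA: {A} (ε-closure of the NFA start).
{A} --x--> {C, D}  [new]
{A} --y--> {B, C, D}  [new]
{C, D} --x--> {A, B, C, D}  [new]
{C, D} --y--> {B, C, D}  [seen]
{B, C, D} --x--> {A, B, C, D}  [seen]
{B, C, D} --y--> {A, B, C, D}  [seen]
{A, B, C, D} --x--> {A, B, C, D}  [seen]
{A, B, C, D} --y--> {A, B, C, D}  [seen]
Reachable DFA states: {A}, {C, D}, {B, C, D}, {A, B, C, D}.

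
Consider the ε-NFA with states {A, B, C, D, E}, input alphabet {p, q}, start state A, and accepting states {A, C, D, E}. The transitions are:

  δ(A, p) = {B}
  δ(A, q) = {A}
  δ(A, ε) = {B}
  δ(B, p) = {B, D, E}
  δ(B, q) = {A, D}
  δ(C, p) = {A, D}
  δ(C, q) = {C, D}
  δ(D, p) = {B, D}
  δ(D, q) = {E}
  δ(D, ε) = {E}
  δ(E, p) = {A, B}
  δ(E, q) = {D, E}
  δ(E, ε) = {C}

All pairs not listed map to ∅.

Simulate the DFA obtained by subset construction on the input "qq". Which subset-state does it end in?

{A, B, C, D, E}

Start: {A, B}.
δ(A,q) = {A}; δ(B,q) = {A, D}.
Union: {A, D}.
ε-closure gives {A, B, C, D, E}.
After q: {A, B, C, D, E}.
δ(A,q) = {A}; δ(B,q) = {A, D}; δ(C,q) = {C, D}; δ(D,q) = {E}; δ(E,q) = {D, E}.
Union: {A, C, D, E}.
ε-closure gives {A, B, C, D, E}.
After q: {A, B, C, D, E}.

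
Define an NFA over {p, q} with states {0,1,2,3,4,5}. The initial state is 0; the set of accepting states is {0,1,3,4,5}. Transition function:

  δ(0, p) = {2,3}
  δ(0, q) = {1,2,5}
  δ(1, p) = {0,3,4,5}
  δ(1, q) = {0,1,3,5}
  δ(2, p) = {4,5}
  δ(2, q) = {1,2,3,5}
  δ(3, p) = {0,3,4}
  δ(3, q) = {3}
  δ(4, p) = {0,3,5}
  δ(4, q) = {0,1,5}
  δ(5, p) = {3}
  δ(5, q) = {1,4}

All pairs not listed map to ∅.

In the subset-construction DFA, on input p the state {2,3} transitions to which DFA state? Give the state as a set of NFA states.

δ(2,p) = {4,5}; δ(3,p) = {0,3,4}.
Union: {0,3,4,5}.

{0,3,4,5}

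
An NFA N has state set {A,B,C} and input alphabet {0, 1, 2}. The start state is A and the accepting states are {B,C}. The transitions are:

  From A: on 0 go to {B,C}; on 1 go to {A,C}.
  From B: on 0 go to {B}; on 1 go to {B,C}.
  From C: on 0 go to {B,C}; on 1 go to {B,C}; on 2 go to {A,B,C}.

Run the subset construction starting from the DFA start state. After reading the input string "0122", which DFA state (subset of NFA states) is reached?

Start: {A}.
δ(A,0) = {B,C}.
Union: {B,C}.
After 0: {B,C}.
δ(B,1) = {B,C}; δ(C,1) = {B,C}.
Union: {B,C}.
After 1: {B,C}.
δ(B,2) = ∅; δ(C,2) = {A,B,C}.
Union: {A,B,C}.
After 2: {A,B,C}.
δ(A,2) = ∅; δ(B,2) = ∅; δ(C,2) = {A,B,C}.
Union: {A,B,C}.
After 2: {A,B,C}.

{A,B,C}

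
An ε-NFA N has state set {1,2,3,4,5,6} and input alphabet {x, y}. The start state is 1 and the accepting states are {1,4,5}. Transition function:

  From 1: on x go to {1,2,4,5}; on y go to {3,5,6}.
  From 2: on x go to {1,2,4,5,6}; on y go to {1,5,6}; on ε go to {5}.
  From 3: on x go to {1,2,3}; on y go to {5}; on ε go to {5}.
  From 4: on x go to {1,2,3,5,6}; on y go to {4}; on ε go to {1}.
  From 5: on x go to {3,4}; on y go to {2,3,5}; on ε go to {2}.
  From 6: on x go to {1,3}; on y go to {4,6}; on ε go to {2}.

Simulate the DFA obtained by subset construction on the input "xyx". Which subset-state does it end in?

Start: {1}.
δ(1,x) = {1,2,4,5}.
Union: {1,2,4,5}.
After x: {1,2,4,5}.
δ(1,y) = {3,5,6}; δ(2,y) = {1,5,6}; δ(4,y) = {4}; δ(5,y) = {2,3,5}.
Union: {1,2,3,4,5,6}.
After y: {1,2,3,4,5,6}.
δ(1,x) = {1,2,4,5}; δ(2,x) = {1,2,4,5,6}; δ(3,x) = {1,2,3}; δ(4,x) = {1,2,3,5,6}; δ(5,x) = {3,4}; δ(6,x) = {1,3}.
Union: {1,2,3,4,5,6}.
After x: {1,2,3,4,5,6}.

{1,2,3,4,5,6}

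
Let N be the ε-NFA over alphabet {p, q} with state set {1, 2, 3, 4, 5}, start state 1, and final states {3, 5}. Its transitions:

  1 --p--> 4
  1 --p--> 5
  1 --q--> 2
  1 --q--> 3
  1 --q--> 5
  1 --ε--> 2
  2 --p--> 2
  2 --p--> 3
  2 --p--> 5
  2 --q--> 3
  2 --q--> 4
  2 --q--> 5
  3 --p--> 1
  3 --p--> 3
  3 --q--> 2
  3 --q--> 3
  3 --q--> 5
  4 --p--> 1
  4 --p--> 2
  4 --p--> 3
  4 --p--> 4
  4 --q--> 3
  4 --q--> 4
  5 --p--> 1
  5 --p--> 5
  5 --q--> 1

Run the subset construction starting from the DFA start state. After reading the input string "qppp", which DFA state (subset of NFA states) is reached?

Start: {1, 2}.
δ(1,q) = {2, 3, 5}; δ(2,q) = {3, 4, 5}.
Union: {2, 3, 4, 5}.
After q: {2, 3, 4, 5}.
δ(2,p) = {2, 3, 5}; δ(3,p) = {1, 3}; δ(4,p) = {1, 2, 3, 4}; δ(5,p) = {1, 5}.
Union: {1, 2, 3, 4, 5}.
After p: {1, 2, 3, 4, 5}.
δ(1,p) = {4, 5}; δ(2,p) = {2, 3, 5}; δ(3,p) = {1, 3}; δ(4,p) = {1, 2, 3, 4}; δ(5,p) = {1, 5}.
Union: {1, 2, 3, 4, 5}.
After p: {1, 2, 3, 4, 5}.
δ(1,p) = {4, 5}; δ(2,p) = {2, 3, 5}; δ(3,p) = {1, 3}; δ(4,p) = {1, 2, 3, 4}; δ(5,p) = {1, 5}.
Union: {1, 2, 3, 4, 5}.
After p: {1, 2, 3, 4, 5}.

{1, 2, 3, 4, 5}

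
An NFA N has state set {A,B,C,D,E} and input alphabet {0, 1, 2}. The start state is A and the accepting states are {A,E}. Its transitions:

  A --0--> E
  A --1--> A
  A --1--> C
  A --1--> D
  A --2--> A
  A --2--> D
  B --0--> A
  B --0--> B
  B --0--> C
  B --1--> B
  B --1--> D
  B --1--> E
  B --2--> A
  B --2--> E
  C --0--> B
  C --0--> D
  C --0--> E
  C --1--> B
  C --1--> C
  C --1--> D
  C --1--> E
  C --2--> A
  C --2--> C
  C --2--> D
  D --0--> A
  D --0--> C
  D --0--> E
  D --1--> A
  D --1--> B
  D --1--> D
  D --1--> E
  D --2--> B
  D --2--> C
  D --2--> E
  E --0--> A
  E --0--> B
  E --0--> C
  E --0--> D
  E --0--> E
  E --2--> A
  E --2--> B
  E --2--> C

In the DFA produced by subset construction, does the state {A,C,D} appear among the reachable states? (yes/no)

Start state of the DFA: {A}.
{A} --0--> {E}  [new]
{A} --1--> {A,C,D}  [new]
{A} --2--> {A,D}  [new]
{E} --0--> {A,B,C,D,E}  [new]
{E} --1--> ∅  [new]
{E} --2--> {A,B,C}  [new]
{A,C,D} --0--> {A,B,C,D,E}  [seen]
{A,C,D} --1--> {A,B,C,D,E}  [seen]
{A,C,D} --2--> {A,B,C,D,E}  [seen]
{A,D} --0--> {A,C,E}  [new]
{A,D} --1--> {A,B,C,D,E}  [seen]
{A,D} --2--> {A,B,C,D,E}  [seen]
{A,B,C,D,E} --0--> {A,B,C,D,E}  [seen]
{A,B,C,D,E} --1--> {A,B,C,D,E}  [seen]
{A,B,C,D,E} --2--> {A,B,C,D,E}  [seen]
∅ --0--> ∅  [seen]
∅ --1--> ∅  [seen]
∅ --2--> ∅  [seen]
{A,B,C} --0--> {A,B,C,D,E}  [seen]
{A,B,C} --1--> {A,B,C,D,E}  [seen]
{A,B,C} --2--> {A,C,D,E}  [new]
{A,C,E} --0--> {A,B,C,D,E}  [seen]
{A,C,E} --1--> {A,B,C,D,E}  [seen]
{A,C,E} --2--> {A,B,C,D}  [new]
{A,C,D,E} --0--> {A,B,C,D,E}  [seen]
{A,C,D,E} --1--> {A,B,C,D,E}  [seen]
{A,C,D,E} --2--> {A,B,C,D,E}  [seen]
{A,B,C,D} --0--> {A,B,C,D,E}  [seen]
{A,B,C,D} --1--> {A,B,C,D,E}  [seen]
{A,B,C,D} --2--> {A,B,C,D,E}  [seen]
Reachable DFA states: {A}, {E}, {A,C,D}, {A,D}, {A,B,C,D,E}, ∅, {A,B,C}, {A,C,E}, {A,C,D,E}, {A,B,C,D}.
{A,C,D} is among them.

yes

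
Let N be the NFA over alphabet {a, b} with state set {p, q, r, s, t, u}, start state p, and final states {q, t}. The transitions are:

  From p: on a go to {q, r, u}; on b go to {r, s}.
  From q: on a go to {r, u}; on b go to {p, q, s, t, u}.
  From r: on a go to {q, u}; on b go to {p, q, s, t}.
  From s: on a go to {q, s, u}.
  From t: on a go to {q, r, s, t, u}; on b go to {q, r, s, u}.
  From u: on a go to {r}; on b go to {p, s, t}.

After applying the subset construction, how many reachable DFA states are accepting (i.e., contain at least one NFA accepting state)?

7

Start state of the DFA: {p}.
{p} --a--> {q, r, u}  [new]
{p} --b--> {r, s}  [new]
{q, r, u} --a--> {q, r, u}  [seen]
{q, r, u} --b--> {p, q, s, t, u}  [new]
{r, s} --a--> {q, s, u}  [new]
{r, s} --b--> {p, q, s, t}  [new]
{p, q, s, t, u} --a--> {q, r, s, t, u}  [new]
{p, q, s, t, u} --b--> {p, q, r, s, t, u}  [new]
{q, s, u} --a--> {q, r, s, u}  [new]
{q, s, u} --b--> {p, q, s, t, u}  [seen]
{p, q, s, t} --a--> {q, r, s, t, u}  [seen]
{p, q, s, t} --b--> {p, q, r, s, t, u}  [seen]
{q, r, s, t, u} --a--> {q, r, s, t, u}  [seen]
{q, r, s, t, u} --b--> {p, q, r, s, t, u}  [seen]
{p, q, r, s, t, u} --a--> {q, r, s, t, u}  [seen]
{p, q, r, s, t, u} --b--> {p, q, r, s, t, u}  [seen]
{q, r, s, u} --a--> {q, r, s, u}  [seen]
{q, r, s, u} --b--> {p, q, s, t, u}  [seen]
Reachable DFA states: {p}, {q, r, u}, {r, s}, {p, q, s, t, u}, {q, s, u}, {p, q, s, t}, {q, r, s, t, u}, {p, q, r, s, t, u}, {q, r, s, u}.
Accepting DFA states (contain an NFA accepting state): {q, r, u}, {p, q, s, t, u}, {q, s, u}, {p, q, s, t}, {q, r, s, t, u}, {p, q, r, s, t, u}, {q, r, s, u}.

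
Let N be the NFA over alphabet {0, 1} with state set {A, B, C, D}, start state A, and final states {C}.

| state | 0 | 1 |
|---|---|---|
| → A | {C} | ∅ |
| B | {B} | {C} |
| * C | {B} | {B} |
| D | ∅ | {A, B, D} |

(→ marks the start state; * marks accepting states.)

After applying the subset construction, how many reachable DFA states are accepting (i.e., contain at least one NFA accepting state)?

1

Start state of the DFA: {A}.
{A} --0--> {C}  [new]
{A} --1--> ∅  [new]
{C} --0--> {B}  [new]
{C} --1--> {B}  [seen]
∅ --0--> ∅  [seen]
∅ --1--> ∅  [seen]
{B} --0--> {B}  [seen]
{B} --1--> {C}  [seen]
Reachable DFA states: {A}, {C}, ∅, {B}.
Accepting DFA states (contain an NFA accepting state): {C}.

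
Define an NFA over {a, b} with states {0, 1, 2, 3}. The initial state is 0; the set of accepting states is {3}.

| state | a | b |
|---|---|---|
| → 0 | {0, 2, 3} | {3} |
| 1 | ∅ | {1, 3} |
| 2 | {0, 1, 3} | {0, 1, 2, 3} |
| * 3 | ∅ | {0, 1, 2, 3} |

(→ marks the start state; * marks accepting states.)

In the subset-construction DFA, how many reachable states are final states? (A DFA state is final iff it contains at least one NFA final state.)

Start state of the DFA: {0}.
{0} --a--> {0, 2, 3}  [new]
{0} --b--> {3}  [new]
{0, 2, 3} --a--> {0, 1, 2, 3}  [new]
{0, 2, 3} --b--> {0, 1, 2, 3}  [seen]
{3} --a--> ∅  [new]
{3} --b--> {0, 1, 2, 3}  [seen]
{0, 1, 2, 3} --a--> {0, 1, 2, 3}  [seen]
{0, 1, 2, 3} --b--> {0, 1, 2, 3}  [seen]
∅ --a--> ∅  [seen]
∅ --b--> ∅  [seen]
Reachable DFA states: {0}, {0, 2, 3}, {3}, {0, 1, 2, 3}, ∅.
Accepting DFA states (contain an NFA accepting state): {0, 2, 3}, {3}, {0, 1, 2, 3}.

3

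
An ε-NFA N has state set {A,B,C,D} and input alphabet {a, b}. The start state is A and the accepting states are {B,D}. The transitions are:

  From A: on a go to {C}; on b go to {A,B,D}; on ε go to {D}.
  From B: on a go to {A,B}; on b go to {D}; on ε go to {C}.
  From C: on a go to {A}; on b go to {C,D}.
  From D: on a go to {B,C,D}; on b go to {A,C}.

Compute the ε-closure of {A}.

{A,D}

Begin with {A}.
A →ε {D}; add D.
ε-closure = {A,D}.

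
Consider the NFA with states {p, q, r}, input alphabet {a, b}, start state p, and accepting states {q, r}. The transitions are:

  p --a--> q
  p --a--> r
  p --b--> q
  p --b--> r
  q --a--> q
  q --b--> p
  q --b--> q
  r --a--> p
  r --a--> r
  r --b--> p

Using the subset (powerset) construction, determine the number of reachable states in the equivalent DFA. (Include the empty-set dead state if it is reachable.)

Start state of the DFA: {p}.
{p} --a--> {q, r}  [new]
{p} --b--> {q, r}  [seen]
{q, r} --a--> {p, q, r}  [new]
{q, r} --b--> {p, q}  [new]
{p, q, r} --a--> {p, q, r}  [seen]
{p, q, r} --b--> {p, q, r}  [seen]
{p, q} --a--> {q, r}  [seen]
{p, q} --b--> {p, q, r}  [seen]
Reachable DFA states: {p}, {q, r}, {p, q, r}, {p, q}.

4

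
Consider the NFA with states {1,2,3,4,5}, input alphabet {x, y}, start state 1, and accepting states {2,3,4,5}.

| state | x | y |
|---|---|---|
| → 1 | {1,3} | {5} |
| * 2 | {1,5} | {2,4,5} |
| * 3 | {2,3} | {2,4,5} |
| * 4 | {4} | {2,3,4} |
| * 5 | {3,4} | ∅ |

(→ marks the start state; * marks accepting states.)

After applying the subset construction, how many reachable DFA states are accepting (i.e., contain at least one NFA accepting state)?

Start state of the DFA: {1}.
{1} --x--> {1,3}  [new]
{1} --y--> {5}  [new]
{1,3} --x--> {1,2,3}  [new]
{1,3} --y--> {2,4,5}  [new]
{5} --x--> {3,4}  [new]
{5} --y--> ∅  [new]
{1,2,3} --x--> {1,2,3,5}  [new]
{1,2,3} --y--> {2,4,5}  [seen]
{2,4,5} --x--> {1,3,4,5}  [new]
{2,4,5} --y--> {2,3,4,5}  [new]
{3,4} --x--> {2,3,4}  [new]
{3,4} --y--> {2,3,4,5}  [seen]
∅ --x--> ∅  [seen]
∅ --y--> ∅  [seen]
{1,2,3,5} --x--> {1,2,3,4,5}  [new]
{1,2,3,5} --y--> {2,4,5}  [seen]
{1,3,4,5} --x--> {1,2,3,4}  [new]
{1,3,4,5} --y--> {2,3,4,5}  [seen]
{2,3,4,5} --x--> {1,2,3,4,5}  [seen]
{2,3,4,5} --y--> {2,3,4,5}  [seen]
{2,3,4} --x--> {1,2,3,4,5}  [seen]
{2,3,4} --y--> {2,3,4,5}  [seen]
{1,2,3,4,5} --x--> {1,2,3,4,5}  [seen]
{1,2,3,4,5} --y--> {2,3,4,5}  [seen]
{1,2,3,4} --x--> {1,2,3,4,5}  [seen]
{1,2,3,4} --y--> {2,3,4,5}  [seen]
Reachable DFA states: {1}, {1,3}, {5}, {1,2,3}, {2,4,5}, {3,4}, ∅, {1,2,3,5}, {1,3,4,5}, {2,3,4,5}, {2,3,4}, {1,2,3,4,5}, {1,2,3,4}.
Accepting DFA states (contain an NFA accepting state): {1,3}, {5}, {1,2,3}, {2,4,5}, {3,4}, {1,2,3,5}, {1,3,4,5}, {2,3,4,5}, {2,3,4}, {1,2,3,4,5}, {1,2,3,4}.

11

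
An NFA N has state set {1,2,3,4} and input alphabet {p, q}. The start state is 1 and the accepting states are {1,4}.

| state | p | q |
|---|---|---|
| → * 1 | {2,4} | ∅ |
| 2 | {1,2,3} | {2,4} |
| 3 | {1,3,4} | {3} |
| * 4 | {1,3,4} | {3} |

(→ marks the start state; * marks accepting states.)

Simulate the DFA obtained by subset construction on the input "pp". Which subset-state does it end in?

Start: {1}.
δ(1,p) = {2,4}.
Union: {2,4}.
After p: {2,4}.
δ(2,p) = {1,2,3}; δ(4,p) = {1,3,4}.
Union: {1,2,3,4}.
After p: {1,2,3,4}.

{1,2,3,4}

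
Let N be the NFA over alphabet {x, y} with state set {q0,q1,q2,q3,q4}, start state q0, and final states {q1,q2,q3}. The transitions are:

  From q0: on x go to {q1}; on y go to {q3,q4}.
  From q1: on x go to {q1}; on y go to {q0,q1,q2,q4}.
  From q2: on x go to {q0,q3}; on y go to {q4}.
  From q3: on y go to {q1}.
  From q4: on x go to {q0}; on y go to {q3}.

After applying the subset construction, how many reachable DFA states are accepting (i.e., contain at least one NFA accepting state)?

6

Start state of the DFA: {q0}.
{q0} --x--> {q1}  [new]
{q0} --y--> {q3,q4}  [new]
{q1} --x--> {q1}  [seen]
{q1} --y--> {q0,q1,q2,q4}  [new]
{q3,q4} --x--> {q0}  [seen]
{q3,q4} --y--> {q1,q3}  [new]
{q0,q1,q2,q4} --x--> {q0,q1,q3}  [new]
{q0,q1,q2,q4} --y--> {q0,q1,q2,q3,q4}  [new]
{q1,q3} --x--> {q1}  [seen]
{q1,q3} --y--> {q0,q1,q2,q4}  [seen]
{q0,q1,q3} --x--> {q1}  [seen]
{q0,q1,q3} --y--> {q0,q1,q2,q3,q4}  [seen]
{q0,q1,q2,q3,q4} --x--> {q0,q1,q3}  [seen]
{q0,q1,q2,q3,q4} --y--> {q0,q1,q2,q3,q4}  [seen]
Reachable DFA states: {q0}, {q1}, {q3,q4}, {q0,q1,q2,q4}, {q1,q3}, {q0,q1,q3}, {q0,q1,q2,q3,q4}.
Accepting DFA states (contain an NFA accepting state): {q1}, {q3,q4}, {q0,q1,q2,q4}, {q1,q3}, {q0,q1,q3}, {q0,q1,q2,q3,q4}.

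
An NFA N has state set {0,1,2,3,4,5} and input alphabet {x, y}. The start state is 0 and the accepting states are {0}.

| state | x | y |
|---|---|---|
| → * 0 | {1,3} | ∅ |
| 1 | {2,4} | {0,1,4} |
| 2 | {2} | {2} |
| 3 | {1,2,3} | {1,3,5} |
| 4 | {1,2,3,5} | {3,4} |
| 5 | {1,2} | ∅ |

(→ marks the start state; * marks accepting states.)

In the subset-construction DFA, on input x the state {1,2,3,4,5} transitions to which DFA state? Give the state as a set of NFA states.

δ(1,x) = {2,4}; δ(2,x) = {2}; δ(3,x) = {1,2,3}; δ(4,x) = {1,2,3,5}; δ(5,x) = {1,2}.
Union: {1,2,3,4,5}.

{1,2,3,4,5}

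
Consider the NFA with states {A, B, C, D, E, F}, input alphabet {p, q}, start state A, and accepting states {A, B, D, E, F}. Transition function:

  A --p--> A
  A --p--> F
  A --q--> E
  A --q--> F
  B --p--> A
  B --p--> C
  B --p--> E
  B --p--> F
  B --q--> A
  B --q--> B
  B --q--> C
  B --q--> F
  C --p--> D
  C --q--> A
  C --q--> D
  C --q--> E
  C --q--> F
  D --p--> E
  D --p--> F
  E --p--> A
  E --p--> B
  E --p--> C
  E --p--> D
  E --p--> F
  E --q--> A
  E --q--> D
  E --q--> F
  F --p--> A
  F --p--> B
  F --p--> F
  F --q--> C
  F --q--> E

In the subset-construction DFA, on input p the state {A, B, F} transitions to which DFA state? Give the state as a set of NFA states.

{A, B, C, E, F}

δ(A,p) = {A, F}; δ(B,p) = {A, C, E, F}; δ(F,p) = {A, B, F}.
Union: {A, B, C, E, F}.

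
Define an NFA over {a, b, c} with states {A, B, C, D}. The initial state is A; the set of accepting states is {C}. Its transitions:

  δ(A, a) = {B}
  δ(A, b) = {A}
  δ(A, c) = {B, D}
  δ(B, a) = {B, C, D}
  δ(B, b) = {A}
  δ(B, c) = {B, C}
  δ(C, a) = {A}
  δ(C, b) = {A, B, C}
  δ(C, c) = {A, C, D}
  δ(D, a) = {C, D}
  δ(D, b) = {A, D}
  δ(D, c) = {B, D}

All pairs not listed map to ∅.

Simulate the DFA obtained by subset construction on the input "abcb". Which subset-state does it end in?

{A, D}

Start: {A}.
δ(A,a) = {B}.
Union: {B}.
After a: {B}.
δ(B,b) = {A}.
Union: {A}.
After b: {A}.
δ(A,c) = {B, D}.
Union: {B, D}.
After c: {B, D}.
δ(B,b) = {A}; δ(D,b) = {A, D}.
Union: {A, D}.
After b: {A, D}.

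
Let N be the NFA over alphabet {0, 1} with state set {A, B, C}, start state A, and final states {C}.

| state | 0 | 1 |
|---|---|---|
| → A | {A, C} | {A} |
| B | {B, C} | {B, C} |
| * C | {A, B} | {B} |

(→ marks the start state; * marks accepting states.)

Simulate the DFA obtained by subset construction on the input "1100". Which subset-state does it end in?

Start: {A}.
δ(A,1) = {A}.
Union: {A}.
After 1: {A}.
δ(A,1) = {A}.
Union: {A}.
After 1: {A}.
δ(A,0) = {A, C}.
Union: {A, C}.
After 0: {A, C}.
δ(A,0) = {A, C}; δ(C,0) = {A, B}.
Union: {A, B, C}.
After 0: {A, B, C}.

{A, B, C}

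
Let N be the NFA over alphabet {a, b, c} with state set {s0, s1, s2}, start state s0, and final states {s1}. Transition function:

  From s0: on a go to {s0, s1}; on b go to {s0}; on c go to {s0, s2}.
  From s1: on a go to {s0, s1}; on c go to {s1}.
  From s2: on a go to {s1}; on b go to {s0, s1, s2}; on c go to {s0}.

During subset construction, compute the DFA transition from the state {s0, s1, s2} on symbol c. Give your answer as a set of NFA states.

{s0, s1, s2}

δ(s0,c) = {s0, s2}; δ(s1,c) = {s1}; δ(s2,c) = {s0}.
Union: {s0, s1, s2}.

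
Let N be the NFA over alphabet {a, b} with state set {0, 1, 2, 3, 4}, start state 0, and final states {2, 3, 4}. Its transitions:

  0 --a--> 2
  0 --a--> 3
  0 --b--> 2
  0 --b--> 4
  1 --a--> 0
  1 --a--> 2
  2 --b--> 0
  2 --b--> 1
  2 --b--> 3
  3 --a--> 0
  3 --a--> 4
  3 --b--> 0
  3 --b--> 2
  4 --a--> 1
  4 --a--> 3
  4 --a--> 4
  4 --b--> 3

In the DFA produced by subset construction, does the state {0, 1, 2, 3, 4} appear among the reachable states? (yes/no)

Start state of the DFA: {0}.
{0} --a--> {2, 3}  [new]
{0} --b--> {2, 4}  [new]
{2, 3} --a--> {0, 4}  [new]
{2, 3} --b--> {0, 1, 2, 3}  [new]
{2, 4} --a--> {1, 3, 4}  [new]
{2, 4} --b--> {0, 1, 3}  [new]
{0, 4} --a--> {1, 2, 3, 4}  [new]
{0, 4} --b--> {2, 3, 4}  [new]
{0, 1, 2, 3} --a--> {0, 2, 3, 4}  [new]
{0, 1, 2, 3} --b--> {0, 1, 2, 3, 4}  [new]
{1, 3, 4} --a--> {0, 1, 2, 3, 4}  [seen]
{1, 3, 4} --b--> {0, 2, 3}  [new]
{0, 1, 3} --a--> {0, 2, 3, 4}  [seen]
{0, 1, 3} --b--> {0, 2, 4}  [new]
{1, 2, 3, 4} --a--> {0, 1, 2, 3, 4}  [seen]
{1, 2, 3, 4} --b--> {0, 1, 2, 3}  [seen]
{2, 3, 4} --a--> {0, 1, 3, 4}  [new]
{2, 3, 4} --b--> {0, 1, 2, 3}  [seen]
{0, 2, 3, 4} --a--> {0, 1, 2, 3, 4}  [seen]
{0, 2, 3, 4} --b--> {0, 1, 2, 3, 4}  [seen]
{0, 1, 2, 3, 4} --a--> {0, 1, 2, 3, 4}  [seen]
{0, 1, 2, 3, 4} --b--> {0, 1, 2, 3, 4}  [seen]
{0, 2, 3} --a--> {0, 2, 3, 4}  [seen]
{0, 2, 3} --b--> {0, 1, 2, 3, 4}  [seen]
{0, 2, 4} --a--> {1, 2, 3, 4}  [seen]
{0, 2, 4} --b--> {0, 1, 2, 3, 4}  [seen]
{0, 1, 3, 4} --a--> {0, 1, 2, 3, 4}  [seen]
{0, 1, 3, 4} --b--> {0, 2, 3, 4}  [seen]
Reachable DFA states: {0}, {2, 3}, {2, 4}, {0, 4}, {0, 1, 2, 3}, {1, 3, 4}, {0, 1, 3}, {1, 2, 3, 4}, {2, 3, 4}, {0, 2, 3, 4}, {0, 1, 2, 3, 4}, {0, 2, 3}, {0, 2, 4}, {0, 1, 3, 4}.
{0, 1, 2, 3, 4} is among them.

yes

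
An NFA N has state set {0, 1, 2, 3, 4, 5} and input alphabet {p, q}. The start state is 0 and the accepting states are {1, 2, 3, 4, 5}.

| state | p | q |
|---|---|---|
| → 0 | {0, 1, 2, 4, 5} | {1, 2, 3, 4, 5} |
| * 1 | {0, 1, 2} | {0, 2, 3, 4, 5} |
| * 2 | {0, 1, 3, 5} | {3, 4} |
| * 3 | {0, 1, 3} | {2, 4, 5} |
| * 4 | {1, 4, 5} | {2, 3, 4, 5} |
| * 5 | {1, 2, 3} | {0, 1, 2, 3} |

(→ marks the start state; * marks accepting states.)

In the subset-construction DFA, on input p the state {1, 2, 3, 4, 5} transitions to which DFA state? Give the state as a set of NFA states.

{0, 1, 2, 3, 4, 5}

δ(1,p) = {0, 1, 2}; δ(2,p) = {0, 1, 3, 5}; δ(3,p) = {0, 1, 3}; δ(4,p) = {1, 4, 5}; δ(5,p) = {1, 2, 3}.
Union: {0, 1, 2, 3, 4, 5}.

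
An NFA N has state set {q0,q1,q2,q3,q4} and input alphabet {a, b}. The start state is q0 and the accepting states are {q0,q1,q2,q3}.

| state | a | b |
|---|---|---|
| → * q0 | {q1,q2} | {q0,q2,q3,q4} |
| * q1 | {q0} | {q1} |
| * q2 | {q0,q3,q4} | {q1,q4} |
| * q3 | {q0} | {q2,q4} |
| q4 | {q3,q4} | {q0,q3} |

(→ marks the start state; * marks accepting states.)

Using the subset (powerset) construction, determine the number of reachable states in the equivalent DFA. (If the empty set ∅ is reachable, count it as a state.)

Start state of the DFA: {q0}.
{q0} --a--> {q1,q2}  [new]
{q0} --b--> {q0,q2,q3,q4}  [new]
{q1,q2} --a--> {q0,q3,q4}  [new]
{q1,q2} --b--> {q1,q4}  [new]
{q0,q2,q3,q4} --a--> {q0,q1,q2,q3,q4}  [new]
{q0,q2,q3,q4} --b--> {q0,q1,q2,q3,q4}  [seen]
{q0,q3,q4} --a--> {q0,q1,q2,q3,q4}  [seen]
{q0,q3,q4} --b--> {q0,q2,q3,q4}  [seen]
{q1,q4} --a--> {q0,q3,q4}  [seen]
{q1,q4} --b--> {q0,q1,q3}  [new]
{q0,q1,q2,q3,q4} --a--> {q0,q1,q2,q3,q4}  [seen]
{q0,q1,q2,q3,q4} --b--> {q0,q1,q2,q3,q4}  [seen]
{q0,q1,q3} --a--> {q0,q1,q2}  [new]
{q0,q1,q3} --b--> {q0,q1,q2,q3,q4}  [seen]
{q0,q1,q2} --a--> {q0,q1,q2,q3,q4}  [seen]
{q0,q1,q2} --b--> {q0,q1,q2,q3,q4}  [seen]
Reachable DFA states: {q0}, {q1,q2}, {q0,q2,q3,q4}, {q0,q3,q4}, {q1,q4}, {q0,q1,q2,q3,q4}, {q0,q1,q3}, {q0,q1,q2}.

8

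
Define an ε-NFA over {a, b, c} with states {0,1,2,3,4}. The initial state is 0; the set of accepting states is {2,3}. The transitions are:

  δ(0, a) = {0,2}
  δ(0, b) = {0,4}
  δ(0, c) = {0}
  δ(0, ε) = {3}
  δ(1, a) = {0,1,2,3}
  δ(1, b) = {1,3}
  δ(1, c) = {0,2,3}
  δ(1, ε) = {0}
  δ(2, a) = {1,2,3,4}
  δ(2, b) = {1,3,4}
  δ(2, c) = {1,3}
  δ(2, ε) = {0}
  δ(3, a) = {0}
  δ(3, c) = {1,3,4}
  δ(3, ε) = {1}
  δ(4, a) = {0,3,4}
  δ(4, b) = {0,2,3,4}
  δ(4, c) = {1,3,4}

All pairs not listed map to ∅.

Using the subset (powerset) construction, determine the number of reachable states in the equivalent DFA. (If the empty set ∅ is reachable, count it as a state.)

4

Start state of the DFA: {0,1,3} (ε-closure of the NFA start).
{0,1,3} --a--> {0,1,2,3}  [new]
{0,1,3} --b--> {0,1,3,4}  [new]
{0,1,3} --c--> {0,1,2,3,4}  [new]
{0,1,2,3} --a--> {0,1,2,3,4}  [seen]
{0,1,2,3} --b--> {0,1,3,4}  [seen]
{0,1,2,3} --c--> {0,1,2,3,4}  [seen]
{0,1,3,4} --a--> {0,1,2,3,4}  [seen]
{0,1,3,4} --b--> {0,1,2,3,4}  [seen]
{0,1,3,4} --c--> {0,1,2,3,4}  [seen]
{0,1,2,3,4} --a--> {0,1,2,3,4}  [seen]
{0,1,2,3,4} --b--> {0,1,2,3,4}  [seen]
{0,1,2,3,4} --c--> {0,1,2,3,4}  [seen]
Reachable DFA states: {0,1,3}, {0,1,2,3}, {0,1,3,4}, {0,1,2,3,4}.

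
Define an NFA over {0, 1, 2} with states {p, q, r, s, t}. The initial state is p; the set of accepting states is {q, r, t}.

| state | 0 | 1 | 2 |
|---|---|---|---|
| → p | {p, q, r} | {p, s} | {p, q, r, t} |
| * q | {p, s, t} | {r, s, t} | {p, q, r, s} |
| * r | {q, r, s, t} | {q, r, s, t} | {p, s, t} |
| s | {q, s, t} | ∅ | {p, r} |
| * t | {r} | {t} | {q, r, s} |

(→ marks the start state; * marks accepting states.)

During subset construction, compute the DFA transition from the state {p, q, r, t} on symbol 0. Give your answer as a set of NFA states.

{p, q, r, s, t}

δ(p,0) = {p, q, r}; δ(q,0) = {p, s, t}; δ(r,0) = {q, r, s, t}; δ(t,0) = {r}.
Union: {p, q, r, s, t}.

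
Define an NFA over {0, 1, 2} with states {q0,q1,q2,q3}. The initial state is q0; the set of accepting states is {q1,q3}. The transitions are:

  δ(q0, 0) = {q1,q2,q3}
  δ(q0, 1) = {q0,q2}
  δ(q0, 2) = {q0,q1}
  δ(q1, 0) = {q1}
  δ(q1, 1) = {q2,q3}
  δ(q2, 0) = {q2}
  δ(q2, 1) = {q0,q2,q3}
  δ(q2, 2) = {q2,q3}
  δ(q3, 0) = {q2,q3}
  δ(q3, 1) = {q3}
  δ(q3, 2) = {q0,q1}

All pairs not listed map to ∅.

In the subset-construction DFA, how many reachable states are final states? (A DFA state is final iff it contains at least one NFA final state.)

Start state of the DFA: {q0}.
{q0} --0--> {q1,q2,q3}  [new]
{q0} --1--> {q0,q2}  [new]
{q0} --2--> {q0,q1}  [new]
{q1,q2,q3} --0--> {q1,q2,q3}  [seen]
{q1,q2,q3} --1--> {q0,q2,q3}  [new]
{q1,q2,q3} --2--> {q0,q1,q2,q3}  [new]
{q0,q2} --0--> {q1,q2,q3}  [seen]
{q0,q2} --1--> {q0,q2,q3}  [seen]
{q0,q2} --2--> {q0,q1,q2,q3}  [seen]
{q0,q1} --0--> {q1,q2,q3}  [seen]
{q0,q1} --1--> {q0,q2,q3}  [seen]
{q0,q1} --2--> {q0,q1}  [seen]
{q0,q2,q3} --0--> {q1,q2,q3}  [seen]
{q0,q2,q3} --1--> {q0,q2,q3}  [seen]
{q0,q2,q3} --2--> {q0,q1,q2,q3}  [seen]
{q0,q1,q2,q3} --0--> {q1,q2,q3}  [seen]
{q0,q1,q2,q3} --1--> {q0,q2,q3}  [seen]
{q0,q1,q2,q3} --2--> {q0,q1,q2,q3}  [seen]
Reachable DFA states: {q0}, {q1,q2,q3}, {q0,q2}, {q0,q1}, {q0,q2,q3}, {q0,q1,q2,q3}.
Accepting DFA states (contain an NFA accepting state): {q1,q2,q3}, {q0,q1}, {q0,q2,q3}, {q0,q1,q2,q3}.

4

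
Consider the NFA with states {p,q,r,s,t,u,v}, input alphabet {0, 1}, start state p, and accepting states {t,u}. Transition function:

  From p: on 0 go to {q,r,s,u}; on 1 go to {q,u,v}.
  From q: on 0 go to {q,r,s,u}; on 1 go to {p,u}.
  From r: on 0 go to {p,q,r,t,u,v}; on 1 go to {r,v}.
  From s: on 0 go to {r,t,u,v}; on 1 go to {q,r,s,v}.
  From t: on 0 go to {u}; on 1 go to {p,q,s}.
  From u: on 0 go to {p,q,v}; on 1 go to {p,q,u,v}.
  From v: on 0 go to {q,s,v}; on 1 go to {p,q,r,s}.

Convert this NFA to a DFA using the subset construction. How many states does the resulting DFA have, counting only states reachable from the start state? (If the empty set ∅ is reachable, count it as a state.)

5

Start state of the DFA: {p}.
{p} --0--> {q,r,s,u}  [new]
{p} --1--> {q,u,v}  [new]
{q,r,s,u} --0--> {p,q,r,s,t,u,v}  [new]
{q,r,s,u} --1--> {p,q,r,s,u,v}  [new]
{q,u,v} --0--> {p,q,r,s,u,v}  [seen]
{q,u,v} --1--> {p,q,r,s,u,v}  [seen]
{p,q,r,s,t,u,v} --0--> {p,q,r,s,t,u,v}  [seen]
{p,q,r,s,t,u,v} --1--> {p,q,r,s,u,v}  [seen]
{p,q,r,s,u,v} --0--> {p,q,r,s,t,u,v}  [seen]
{p,q,r,s,u,v} --1--> {p,q,r,s,u,v}  [seen]
Reachable DFA states: {p}, {q,r,s,u}, {q,u,v}, {p,q,r,s,t,u,v}, {p,q,r,s,u,v}.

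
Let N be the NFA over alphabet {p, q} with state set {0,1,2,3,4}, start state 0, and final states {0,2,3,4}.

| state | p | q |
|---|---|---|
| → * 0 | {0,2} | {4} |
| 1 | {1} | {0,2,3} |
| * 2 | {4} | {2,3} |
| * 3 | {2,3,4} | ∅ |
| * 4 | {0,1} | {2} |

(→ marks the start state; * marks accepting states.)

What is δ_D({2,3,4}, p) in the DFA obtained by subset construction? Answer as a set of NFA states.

δ(2,p) = {4}; δ(3,p) = {2,3,4}; δ(4,p) = {0,1}.
Union: {0,1,2,3,4}.

{0,1,2,3,4}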